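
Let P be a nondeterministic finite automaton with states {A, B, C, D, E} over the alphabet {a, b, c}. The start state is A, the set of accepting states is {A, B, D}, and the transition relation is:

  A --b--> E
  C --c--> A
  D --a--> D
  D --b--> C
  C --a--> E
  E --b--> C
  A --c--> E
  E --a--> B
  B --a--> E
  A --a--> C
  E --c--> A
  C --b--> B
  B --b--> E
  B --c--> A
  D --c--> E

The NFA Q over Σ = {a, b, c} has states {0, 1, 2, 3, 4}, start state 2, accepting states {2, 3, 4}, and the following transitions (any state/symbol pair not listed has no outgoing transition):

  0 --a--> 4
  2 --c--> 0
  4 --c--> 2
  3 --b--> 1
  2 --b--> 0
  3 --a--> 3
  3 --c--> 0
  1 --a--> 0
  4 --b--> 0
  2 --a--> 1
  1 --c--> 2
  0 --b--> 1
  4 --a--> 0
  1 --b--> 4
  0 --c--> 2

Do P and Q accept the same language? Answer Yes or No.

Exploring the product automaton P × Q from the start pair (A, 2), following both machines on each input symbol, reaches 4 state pairs: (A, 2), (C, 1), (E, 0), (B, 4).
P accepts in {A, B, D} and Q accepts in {2, 3, 4}. In every reachable pair the two components are either both accepting — (A, 2), (B, 4) — or both non-accepting, so no string is accepted by exactly one of the machines: L(P) \ L(Q) and L(Q) \ L(P) are both empty.
Hence every string is accepted by P iff it is accepted by Q, and the two languages coincide.

Yes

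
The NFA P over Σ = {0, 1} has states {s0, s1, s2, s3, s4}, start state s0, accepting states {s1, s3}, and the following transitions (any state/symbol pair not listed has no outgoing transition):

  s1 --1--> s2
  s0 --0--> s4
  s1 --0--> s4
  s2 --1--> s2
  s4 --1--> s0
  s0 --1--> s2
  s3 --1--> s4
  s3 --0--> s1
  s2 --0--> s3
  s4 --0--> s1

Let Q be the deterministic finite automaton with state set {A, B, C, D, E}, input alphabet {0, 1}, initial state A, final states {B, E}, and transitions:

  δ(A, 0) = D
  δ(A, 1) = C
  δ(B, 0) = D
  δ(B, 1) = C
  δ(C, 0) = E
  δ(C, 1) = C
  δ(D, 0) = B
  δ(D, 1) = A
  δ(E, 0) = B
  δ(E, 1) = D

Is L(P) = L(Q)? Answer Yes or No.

Exploring the product automaton P × Q from the start pair (s0, A), following both machines on each input symbol, reaches 5 state pairs: (s0, A), (s4, D), (s2, C), (s1, B), (s3, E).
P accepts in {s1, s3} and Q accepts in {B, E}. In every reachable pair the two components are either both accepting — (s1, B), (s3, E) — or both non-accepting, so no string is accepted by exactly one of the machines: L(P) \ L(Q) and L(Q) \ L(P) are both empty.
Hence every string is accepted by P iff it is accepted by Q, and the two languages coincide.

Yes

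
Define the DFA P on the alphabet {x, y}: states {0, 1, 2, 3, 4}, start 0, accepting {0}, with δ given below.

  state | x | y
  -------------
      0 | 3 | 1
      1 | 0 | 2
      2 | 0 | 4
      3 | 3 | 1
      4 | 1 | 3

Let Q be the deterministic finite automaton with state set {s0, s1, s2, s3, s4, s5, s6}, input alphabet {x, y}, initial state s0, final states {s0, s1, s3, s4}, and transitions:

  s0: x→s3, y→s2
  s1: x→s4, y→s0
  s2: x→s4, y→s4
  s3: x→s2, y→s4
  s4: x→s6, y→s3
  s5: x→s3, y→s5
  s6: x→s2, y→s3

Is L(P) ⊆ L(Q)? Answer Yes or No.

The string xyx is in L(P) but not in L(Q).
So L(P) ⊄ L(Q).

No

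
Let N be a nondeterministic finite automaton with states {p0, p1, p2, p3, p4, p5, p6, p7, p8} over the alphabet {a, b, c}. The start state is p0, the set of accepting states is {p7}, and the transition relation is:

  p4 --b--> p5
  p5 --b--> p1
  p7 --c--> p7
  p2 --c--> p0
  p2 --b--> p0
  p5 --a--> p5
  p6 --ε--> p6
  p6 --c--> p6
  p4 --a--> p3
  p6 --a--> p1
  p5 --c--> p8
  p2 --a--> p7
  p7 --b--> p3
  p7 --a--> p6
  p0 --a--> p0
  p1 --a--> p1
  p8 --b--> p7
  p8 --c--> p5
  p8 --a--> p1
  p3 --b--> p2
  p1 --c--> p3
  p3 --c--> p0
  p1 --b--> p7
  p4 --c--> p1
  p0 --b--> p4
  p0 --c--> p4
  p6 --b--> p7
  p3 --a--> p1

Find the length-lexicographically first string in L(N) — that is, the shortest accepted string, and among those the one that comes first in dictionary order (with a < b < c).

bcb

A breadth-first search from p0 reaches an accepting state first via the path p0 → p4 → p1 → p7 on input bcb.
No string of length < 3 is accepted (BFS exhausts all shorter strings without reaching an accepting state), and bcb is the lexicographically least accepting string of length 3.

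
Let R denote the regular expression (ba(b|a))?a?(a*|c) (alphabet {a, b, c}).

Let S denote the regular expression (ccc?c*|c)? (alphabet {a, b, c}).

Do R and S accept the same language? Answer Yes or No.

No

The string a is accepted by R but rejected by S.
So L(R) ≠ L(S).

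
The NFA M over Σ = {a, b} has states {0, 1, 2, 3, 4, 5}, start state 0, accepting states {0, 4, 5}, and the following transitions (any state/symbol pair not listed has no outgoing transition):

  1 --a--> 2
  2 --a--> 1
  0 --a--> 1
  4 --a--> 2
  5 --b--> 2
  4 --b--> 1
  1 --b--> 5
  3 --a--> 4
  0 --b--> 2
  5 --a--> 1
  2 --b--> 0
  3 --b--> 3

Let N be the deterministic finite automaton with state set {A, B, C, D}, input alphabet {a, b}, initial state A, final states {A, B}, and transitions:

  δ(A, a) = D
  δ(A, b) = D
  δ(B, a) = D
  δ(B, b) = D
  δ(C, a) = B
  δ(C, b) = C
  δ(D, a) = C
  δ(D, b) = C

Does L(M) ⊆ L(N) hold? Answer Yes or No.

No

The string ab is in L(M) but not in L(N).
So L(M) ⊄ L(N).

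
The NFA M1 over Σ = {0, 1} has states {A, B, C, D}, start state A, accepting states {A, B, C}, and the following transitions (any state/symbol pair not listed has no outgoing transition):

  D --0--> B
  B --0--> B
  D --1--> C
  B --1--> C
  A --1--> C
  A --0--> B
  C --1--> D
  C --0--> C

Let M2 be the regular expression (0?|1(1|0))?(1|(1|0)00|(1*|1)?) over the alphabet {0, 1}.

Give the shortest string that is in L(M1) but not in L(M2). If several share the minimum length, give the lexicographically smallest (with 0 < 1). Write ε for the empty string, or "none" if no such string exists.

The string 00 is accepted by M1 but not by M2.
No shorter string lies in the difference, and 00 is the lexicographically first length-2 string in L(M1) \ L(M2).

00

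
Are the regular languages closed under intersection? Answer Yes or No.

Yes

Run DFAs for L₁ and L₂ in parallel: the product automaton with state set Q₁ × Q₂, start (q₁, q₂) and accepting set F₁ × F₂ recognises L₁ ∩ L₂.
So the regular languages are closed under intersection.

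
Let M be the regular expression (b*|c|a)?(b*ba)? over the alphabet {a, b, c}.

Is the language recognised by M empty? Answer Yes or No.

No

The empty string ε matches the expression, so it belongs to L(M).
Since L(M) contains at least one string, it is not empty.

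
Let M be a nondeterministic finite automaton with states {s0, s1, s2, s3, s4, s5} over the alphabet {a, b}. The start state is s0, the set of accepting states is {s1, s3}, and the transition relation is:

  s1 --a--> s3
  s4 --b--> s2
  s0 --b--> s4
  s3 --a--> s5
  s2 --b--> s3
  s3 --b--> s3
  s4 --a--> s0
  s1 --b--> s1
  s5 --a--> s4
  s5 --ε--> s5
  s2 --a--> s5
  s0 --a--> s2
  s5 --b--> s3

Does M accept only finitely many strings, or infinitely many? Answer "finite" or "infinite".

infinite

State s3 is reachable from the start and can reach an accepting state, and it lies on the cycle s3 → s3.
Traversing that cycle any number of times yields accepted strings of unbounded length, so the language is infinite.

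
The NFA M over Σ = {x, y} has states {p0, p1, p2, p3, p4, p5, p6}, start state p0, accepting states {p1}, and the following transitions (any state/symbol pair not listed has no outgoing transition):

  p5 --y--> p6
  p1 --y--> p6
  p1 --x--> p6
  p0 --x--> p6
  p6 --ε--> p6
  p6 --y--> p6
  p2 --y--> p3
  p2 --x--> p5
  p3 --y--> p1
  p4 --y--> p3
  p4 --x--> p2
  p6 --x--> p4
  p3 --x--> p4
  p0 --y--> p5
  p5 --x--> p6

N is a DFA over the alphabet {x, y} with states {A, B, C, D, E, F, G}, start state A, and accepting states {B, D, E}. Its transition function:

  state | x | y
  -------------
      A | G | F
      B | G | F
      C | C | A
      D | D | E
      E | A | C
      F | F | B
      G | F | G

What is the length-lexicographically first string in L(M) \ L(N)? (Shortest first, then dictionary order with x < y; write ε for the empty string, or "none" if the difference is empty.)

xxyy

The string xxyy is accepted by M but not by N.
No shorter string lies in the difference, and xxyy is the lexicographically first length-4 string in L(M) \ L(N).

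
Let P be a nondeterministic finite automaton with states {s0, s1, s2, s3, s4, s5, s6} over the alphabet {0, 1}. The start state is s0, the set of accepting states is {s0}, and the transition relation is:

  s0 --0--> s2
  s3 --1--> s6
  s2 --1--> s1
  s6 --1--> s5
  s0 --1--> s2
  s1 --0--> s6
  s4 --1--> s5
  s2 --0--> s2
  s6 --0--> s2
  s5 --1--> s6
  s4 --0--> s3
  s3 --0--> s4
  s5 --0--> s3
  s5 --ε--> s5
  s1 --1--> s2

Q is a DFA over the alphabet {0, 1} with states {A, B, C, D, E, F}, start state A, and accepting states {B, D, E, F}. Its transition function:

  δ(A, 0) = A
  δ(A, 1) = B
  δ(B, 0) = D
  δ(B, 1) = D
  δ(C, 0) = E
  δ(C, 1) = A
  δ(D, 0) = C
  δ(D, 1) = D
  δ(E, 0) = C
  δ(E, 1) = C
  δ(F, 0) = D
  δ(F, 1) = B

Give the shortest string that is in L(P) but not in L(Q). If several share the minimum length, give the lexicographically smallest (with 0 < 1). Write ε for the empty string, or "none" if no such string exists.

ε

The empty string ε is accepted by P but not by Q.
Since ε is the unique shortest string, it is the required witness.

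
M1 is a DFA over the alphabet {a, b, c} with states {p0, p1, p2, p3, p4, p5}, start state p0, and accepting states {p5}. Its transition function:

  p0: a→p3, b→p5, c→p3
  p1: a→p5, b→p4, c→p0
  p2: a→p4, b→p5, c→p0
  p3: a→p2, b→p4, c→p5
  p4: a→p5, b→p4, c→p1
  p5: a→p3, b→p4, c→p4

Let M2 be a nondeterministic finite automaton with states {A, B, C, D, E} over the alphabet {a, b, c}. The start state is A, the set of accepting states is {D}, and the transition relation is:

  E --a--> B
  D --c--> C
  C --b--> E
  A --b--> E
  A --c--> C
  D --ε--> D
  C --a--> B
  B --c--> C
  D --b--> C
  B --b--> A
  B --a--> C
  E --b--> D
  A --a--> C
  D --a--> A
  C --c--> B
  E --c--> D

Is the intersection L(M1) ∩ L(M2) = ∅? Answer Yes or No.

Exploring the product automaton M1 × M2 from the start pair (p0, A), following both machines on each input symbol, reaches 19 state pairs: (p0, A), (p3, C), (p5, E), (p2, B), (p4, E), (p5, B), (p3, B), (p4, D), (p4, C), (p5, A), (p0, C), (p1, D), (p4, A), (p2, C), (p5, C), (p1, C), (p1, B), (p4, B), (p0, B).
M1 accepts in {p5} and M2 accepts in {D}; no reachable pair has both components accepting, so no string drives both machines to acceptance simultaneously and L(M1) ∩ L(M2) = ∅.
So no string is accepted by both, and the intersection is empty.

Yes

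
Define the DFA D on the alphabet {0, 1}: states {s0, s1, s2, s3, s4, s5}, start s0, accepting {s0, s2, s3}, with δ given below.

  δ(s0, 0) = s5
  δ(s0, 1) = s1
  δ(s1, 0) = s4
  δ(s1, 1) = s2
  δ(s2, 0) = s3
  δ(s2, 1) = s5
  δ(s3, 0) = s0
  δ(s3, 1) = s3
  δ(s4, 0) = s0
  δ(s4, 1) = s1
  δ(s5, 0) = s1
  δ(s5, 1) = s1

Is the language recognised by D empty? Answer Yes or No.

The empty string ε is accepted: the run s0 ends in the accepting state s0.
Since at least one string is accepted, L(D) is not empty.

No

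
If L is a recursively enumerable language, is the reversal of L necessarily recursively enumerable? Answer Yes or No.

Reverse the input and run the recogniser for L on it; this accepts exactly Lᴿ.
So the recursively enumerable languages are closed under reversal.

Yes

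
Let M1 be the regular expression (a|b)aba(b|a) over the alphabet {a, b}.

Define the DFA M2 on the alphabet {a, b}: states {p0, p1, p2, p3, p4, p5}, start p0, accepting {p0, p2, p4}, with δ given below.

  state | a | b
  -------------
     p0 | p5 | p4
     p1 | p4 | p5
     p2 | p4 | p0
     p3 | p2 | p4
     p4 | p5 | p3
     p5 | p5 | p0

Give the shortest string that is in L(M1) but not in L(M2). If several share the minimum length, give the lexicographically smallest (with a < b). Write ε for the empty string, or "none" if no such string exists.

aabaa

The string aabaa is accepted by M1 but not by M2.
No shorter string lies in the difference, and aabaa is the lexicographically first length-5 string in L(M1) \ L(M2).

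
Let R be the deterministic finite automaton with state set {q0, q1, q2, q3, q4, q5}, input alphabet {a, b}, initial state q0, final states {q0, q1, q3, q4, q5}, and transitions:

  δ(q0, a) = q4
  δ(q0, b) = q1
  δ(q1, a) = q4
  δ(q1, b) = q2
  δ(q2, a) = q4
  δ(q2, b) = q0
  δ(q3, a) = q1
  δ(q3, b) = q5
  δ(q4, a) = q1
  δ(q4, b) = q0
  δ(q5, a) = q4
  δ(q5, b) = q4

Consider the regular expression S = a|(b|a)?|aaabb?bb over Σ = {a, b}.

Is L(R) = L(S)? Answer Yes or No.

The string aa is accepted by R but rejected by S.
So L(R) ≠ L(S).

No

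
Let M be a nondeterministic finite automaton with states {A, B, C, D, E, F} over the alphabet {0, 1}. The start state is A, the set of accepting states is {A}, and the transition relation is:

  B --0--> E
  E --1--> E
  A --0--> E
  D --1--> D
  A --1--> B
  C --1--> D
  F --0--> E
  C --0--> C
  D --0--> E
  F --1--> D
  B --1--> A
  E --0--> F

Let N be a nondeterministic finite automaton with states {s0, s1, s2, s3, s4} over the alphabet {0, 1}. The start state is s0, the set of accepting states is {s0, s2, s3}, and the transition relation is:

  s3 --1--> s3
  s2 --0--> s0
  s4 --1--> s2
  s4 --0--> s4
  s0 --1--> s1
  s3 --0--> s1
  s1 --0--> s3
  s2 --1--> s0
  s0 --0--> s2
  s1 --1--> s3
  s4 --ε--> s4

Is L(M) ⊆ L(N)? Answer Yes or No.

Exploring the product automaton M × N from the start pair (A, s0), following both machines on each input symbol, reaches 15 state pairs: (A, s0), (E, s2), (B, s1), (F, s0), (E, s0), (E, s3), (A, s3), (D, s1), (F, s2), (E, s1), (F, s1), (B, s3), (D, s3), (D, s0), (F, s3).
M accepts in {A} and N accepts in {s0, s2, s3}. The reachable pairs whose M-component is accepting are (A, s0), (A, s3); in each of them the N-component is accepting too, so the product for L(M) \ L(N) (M-component accepting, N-component rejecting) has no reachable accepting pair and the difference is empty.
Hence every string in L(M) is also in L(N).

Yes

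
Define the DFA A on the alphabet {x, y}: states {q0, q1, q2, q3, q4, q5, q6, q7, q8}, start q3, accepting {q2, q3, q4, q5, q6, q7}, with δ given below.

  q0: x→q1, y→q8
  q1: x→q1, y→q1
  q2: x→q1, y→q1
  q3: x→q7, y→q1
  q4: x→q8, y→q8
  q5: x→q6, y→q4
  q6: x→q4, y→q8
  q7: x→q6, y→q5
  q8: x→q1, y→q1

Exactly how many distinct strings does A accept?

8

The useful subgraph on states {q3, q4, q5, q6, q7} is acyclic, so L(A) is finite; the longest accepting path visits 5 useful states, giving maximum string length 4.
Counting accepting paths from q3 by length: 1 of length 0, 1 of length 1, 2 of length 2, 3 of length 3, 1 of length 4. Total 8.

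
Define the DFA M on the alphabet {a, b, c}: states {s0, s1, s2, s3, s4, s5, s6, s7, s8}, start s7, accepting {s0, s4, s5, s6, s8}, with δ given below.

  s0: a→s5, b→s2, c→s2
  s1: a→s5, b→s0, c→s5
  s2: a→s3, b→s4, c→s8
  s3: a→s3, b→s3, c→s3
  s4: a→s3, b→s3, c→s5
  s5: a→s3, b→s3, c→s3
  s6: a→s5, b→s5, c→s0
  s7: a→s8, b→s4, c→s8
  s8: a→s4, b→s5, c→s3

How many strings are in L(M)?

The useful subgraph on states {s4, s5, s7, s8} is acyclic, so L(M) is finite; the longest accepting path visits 4 useful states, giving maximum string length 3.
Counting accepting paths from s7 by length: 3 of length 1, 5 of length 2, 2 of length 3. Total 10.

10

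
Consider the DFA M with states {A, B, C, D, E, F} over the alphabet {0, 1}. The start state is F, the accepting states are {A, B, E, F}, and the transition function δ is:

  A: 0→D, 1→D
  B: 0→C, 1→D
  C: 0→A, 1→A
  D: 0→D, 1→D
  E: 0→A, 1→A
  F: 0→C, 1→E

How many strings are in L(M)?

6

The useful subgraph on states {A, C, E, F} is acyclic, so L(M) is finite; the longest accepting path visits 3 useful states, giving maximum string length 2.
Counting accepting paths from F by length: 1 of length 0, 1 of length 1, 4 of length 2. Total 6.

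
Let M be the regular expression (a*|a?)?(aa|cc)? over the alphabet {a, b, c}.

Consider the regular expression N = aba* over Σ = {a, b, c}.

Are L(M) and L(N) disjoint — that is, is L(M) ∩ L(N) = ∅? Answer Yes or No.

Converting the expression M to a DFA (subset construction, then merging equivalent states) gives the minimal DFA with states {m0, m1, m2, m3}, start state m0, accepting states {m0, m3} and transitions m0: a→m0, b→m1, c→m2; m1: a→m1, b→m1, c→m1; m2: a→m1, b→m1, c→m3; m3: a→m1, b→m1, c→m1.
Converting the expression N to a DFA (subset construction, then merging equivalent states) gives the minimal DFA with states {n0, n1, n2, n3}, start state n0, accepting states {n3} and transitions n0: a→n1, b→n2, c→n2; n1: a→n2, b→n3, c→n2; n2: a→n2, b→n2, c→n2; n3: a→n3, b→n2, c→n2.
Exploring the product automaton M × N from the start pair (m0, n0), following both machines on each input symbol, reaches 7 state pairs: (m0, n0), (m0, n1), (m1, n2), (m2, n2), (m0, n2), (m1, n3), (m3, n2).
M accepts in {m0, m3} and N accepts in {n3}; no reachable pair has both components accepting, so no string drives both machines to acceptance simultaneously and L(M) ∩ L(N) = ∅.
So no string is accepted by both, and the intersection is empty.

Yes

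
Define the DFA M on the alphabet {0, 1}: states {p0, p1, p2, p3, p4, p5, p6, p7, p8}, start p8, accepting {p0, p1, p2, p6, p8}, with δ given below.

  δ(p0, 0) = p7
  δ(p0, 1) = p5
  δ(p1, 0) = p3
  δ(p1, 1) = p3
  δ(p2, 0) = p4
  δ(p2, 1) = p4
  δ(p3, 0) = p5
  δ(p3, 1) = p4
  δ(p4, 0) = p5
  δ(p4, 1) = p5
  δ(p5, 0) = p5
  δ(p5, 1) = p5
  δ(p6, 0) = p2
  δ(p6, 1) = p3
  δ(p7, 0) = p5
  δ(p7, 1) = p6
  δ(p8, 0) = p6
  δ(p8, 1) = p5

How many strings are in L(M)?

The useful subgraph on states {p2, p6, p8} is acyclic, so L(M) is finite; the longest accepting path visits 3 useful states, giving maximum string length 2.
Counting accepting paths from p8 by length: 1 of length 0, 1 of length 1, 1 of length 2. Total 3.

3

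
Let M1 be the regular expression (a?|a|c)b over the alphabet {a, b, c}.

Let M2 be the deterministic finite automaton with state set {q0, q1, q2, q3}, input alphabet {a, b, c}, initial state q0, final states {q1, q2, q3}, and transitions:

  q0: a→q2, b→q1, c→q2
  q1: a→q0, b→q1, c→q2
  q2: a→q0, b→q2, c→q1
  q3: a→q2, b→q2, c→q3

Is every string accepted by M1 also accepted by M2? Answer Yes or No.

Converting the expression M1 to a DFA (subset construction, then merging equivalent states) gives the minimal DFA with states {r0, r1, r2, r3}, start state r0, accepting states {r2} and transitions r0: a→r1, b→r2, c→r1; r1: a→r3, b→r2, c→r3; r2: a→r3, b→r3, c→r3; r3: a→r3, b→r3, c→r3.
Exploring the product automaton M1 × M2 from the start pair (r0, q0), following both machines on each input symbol, reaches 7 state pairs: (r0, q0), (r1, q2), (r2, q1), (r3, q0), (r2, q2), (r3, q1), (r3, q2).
M1 accepts in {r2} and M2 accepts in {q1, q2, q3}. The reachable pairs whose M1-component is accepting are (r2, q1), (r2, q2); in each of them the M2-component is accepting too, so the product for L(M1) \ L(M2) (M1-component accepting, M2-component rejecting) has no reachable accepting pair and the difference is empty.
Hence every string in L(M1) is also in L(M2).

Yes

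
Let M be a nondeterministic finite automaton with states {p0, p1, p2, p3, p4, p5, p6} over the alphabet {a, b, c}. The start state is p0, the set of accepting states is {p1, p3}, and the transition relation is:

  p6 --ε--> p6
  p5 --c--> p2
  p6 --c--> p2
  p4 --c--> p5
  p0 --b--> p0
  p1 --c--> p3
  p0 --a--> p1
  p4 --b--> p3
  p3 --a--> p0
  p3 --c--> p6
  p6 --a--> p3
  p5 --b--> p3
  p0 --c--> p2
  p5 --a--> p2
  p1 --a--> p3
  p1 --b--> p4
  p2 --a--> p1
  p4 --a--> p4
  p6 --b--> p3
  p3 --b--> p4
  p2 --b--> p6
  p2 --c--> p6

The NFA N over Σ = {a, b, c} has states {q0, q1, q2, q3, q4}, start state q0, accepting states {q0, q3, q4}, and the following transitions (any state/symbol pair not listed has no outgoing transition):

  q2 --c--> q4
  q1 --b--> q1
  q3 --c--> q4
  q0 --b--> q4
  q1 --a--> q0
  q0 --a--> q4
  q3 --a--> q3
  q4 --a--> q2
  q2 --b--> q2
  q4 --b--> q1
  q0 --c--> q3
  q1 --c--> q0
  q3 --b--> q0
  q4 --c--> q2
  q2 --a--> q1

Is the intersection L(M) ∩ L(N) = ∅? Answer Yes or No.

No

The string a is accepted by both M and N.
Hence L(M) ∩ L(N) ≠ ∅.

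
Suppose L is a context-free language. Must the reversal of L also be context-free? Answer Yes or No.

Reversing the right-hand side of every production of a context-free grammar for L gives a context-free grammar for Lᴿ (induction on derivation length).
So the context-free languages are closed under reversal.

Yes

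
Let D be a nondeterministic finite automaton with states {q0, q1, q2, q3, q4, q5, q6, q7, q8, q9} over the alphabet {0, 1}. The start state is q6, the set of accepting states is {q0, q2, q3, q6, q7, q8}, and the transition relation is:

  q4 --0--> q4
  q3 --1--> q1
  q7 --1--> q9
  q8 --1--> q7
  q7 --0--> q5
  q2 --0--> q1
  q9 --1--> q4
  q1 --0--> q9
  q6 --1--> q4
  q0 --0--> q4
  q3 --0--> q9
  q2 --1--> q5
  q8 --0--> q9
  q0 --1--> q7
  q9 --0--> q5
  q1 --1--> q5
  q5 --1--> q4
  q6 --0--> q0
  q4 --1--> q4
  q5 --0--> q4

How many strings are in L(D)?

3

The useful subgraph on states {q0, q6, q7} is acyclic, so L(D) is finite; the longest accepting path visits 3 useful states, giving maximum string length 2.
Counting accepting paths from q6 by length: 1 of length 0, 1 of length 1, 1 of length 2. Total 3.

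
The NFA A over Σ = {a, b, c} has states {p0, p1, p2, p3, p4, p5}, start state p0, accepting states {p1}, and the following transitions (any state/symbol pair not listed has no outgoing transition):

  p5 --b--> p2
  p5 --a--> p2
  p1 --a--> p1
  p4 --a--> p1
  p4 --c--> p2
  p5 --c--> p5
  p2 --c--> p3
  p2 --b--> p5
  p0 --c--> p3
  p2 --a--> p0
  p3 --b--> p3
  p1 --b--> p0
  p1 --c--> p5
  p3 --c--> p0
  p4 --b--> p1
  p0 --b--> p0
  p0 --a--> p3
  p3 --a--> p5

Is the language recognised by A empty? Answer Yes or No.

Yes

The states reachable from the start state are {p0, p2, p3, p5}.
None of the accepting states {p1} is reachable, so no string is accepted and L(A) = ∅.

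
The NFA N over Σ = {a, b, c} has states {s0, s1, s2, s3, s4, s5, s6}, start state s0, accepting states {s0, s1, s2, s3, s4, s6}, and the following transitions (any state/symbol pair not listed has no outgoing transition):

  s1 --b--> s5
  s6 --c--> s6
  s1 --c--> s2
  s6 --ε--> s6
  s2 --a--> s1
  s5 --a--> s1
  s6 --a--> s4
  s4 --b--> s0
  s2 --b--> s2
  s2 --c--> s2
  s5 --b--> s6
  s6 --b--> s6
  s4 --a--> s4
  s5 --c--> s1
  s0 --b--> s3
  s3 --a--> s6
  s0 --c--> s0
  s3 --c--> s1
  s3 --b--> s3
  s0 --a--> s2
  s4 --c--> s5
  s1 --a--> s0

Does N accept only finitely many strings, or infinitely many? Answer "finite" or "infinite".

infinite

State s0 is reachable from the start and can reach an accepting state, and it lies on the cycle s0 → s0.
Traversing that cycle any number of times yields accepted strings of unbounded length, so the language is infinite.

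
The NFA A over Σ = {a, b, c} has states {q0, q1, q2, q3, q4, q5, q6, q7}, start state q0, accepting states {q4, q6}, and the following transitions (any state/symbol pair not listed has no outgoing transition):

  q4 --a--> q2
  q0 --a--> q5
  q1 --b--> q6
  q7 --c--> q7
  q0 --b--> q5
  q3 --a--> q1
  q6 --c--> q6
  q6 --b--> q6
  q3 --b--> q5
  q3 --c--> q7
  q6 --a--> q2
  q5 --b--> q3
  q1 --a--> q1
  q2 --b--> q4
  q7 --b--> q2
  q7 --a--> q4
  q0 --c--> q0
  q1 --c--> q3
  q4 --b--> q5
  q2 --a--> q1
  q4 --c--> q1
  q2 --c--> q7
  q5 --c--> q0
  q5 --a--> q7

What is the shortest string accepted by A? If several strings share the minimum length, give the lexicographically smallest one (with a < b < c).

A breadth-first search from q0 reaches an accepting state first via the path q0 → q5 → q7 → q4 on input aaa.
No string of length < 3 is accepted (BFS exhausts all shorter strings without reaching an accepting state), and aaa is the lexicographically least accepting string of length 3.

aaa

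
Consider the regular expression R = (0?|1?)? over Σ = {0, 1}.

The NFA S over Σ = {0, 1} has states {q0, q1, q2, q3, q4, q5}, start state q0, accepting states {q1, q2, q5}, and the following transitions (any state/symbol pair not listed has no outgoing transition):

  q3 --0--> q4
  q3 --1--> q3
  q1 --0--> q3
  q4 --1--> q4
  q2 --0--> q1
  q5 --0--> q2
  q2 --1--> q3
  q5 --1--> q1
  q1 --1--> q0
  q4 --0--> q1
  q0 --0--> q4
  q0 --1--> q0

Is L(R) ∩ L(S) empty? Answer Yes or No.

Converting the expression R to a DFA (subset construction, then merging equivalent states) gives the minimal DFA with states {r0, r1, r2}, start state r0, accepting states {r0, r1} and transitions r0: 0→r1, 1→r1; r1: 0→r2, 1→r2; r2: 0→r2, 1→r2.
Exploring the product automaton R × S from the start pair (r0, q0), following both machines on each input symbol, reaches 7 state pairs: (r0, q0), (r1, q4), (r1, q0), (r2, q1), (r2, q4), (r2, q0), (r2, q3).
R accepts in {r0, r1} and S accepts in {q1, q2, q5}; no reachable pair has both components accepting, so no string drives both machines to acceptance simultaneously and L(R) ∩ L(S) = ∅.
So no string is accepted by both, and the intersection is empty.

Yes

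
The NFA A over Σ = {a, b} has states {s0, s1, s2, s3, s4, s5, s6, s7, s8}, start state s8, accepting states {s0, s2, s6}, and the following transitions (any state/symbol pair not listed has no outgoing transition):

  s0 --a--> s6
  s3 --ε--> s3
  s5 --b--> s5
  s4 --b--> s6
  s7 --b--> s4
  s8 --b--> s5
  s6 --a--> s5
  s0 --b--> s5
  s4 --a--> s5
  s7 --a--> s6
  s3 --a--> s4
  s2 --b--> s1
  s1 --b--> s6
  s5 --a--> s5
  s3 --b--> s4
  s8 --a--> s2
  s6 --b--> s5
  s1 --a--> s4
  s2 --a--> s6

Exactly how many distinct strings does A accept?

4

The useful subgraph on states {s1, s2, s4, s6, s8} is acyclic, so L(A) is finite; the longest accepting path visits 5 useful states, giving maximum string length 4.
Counting accepting paths from s8 by length: 1 of length 1, 1 of length 2, 1 of length 3, 1 of length 4. Total 4.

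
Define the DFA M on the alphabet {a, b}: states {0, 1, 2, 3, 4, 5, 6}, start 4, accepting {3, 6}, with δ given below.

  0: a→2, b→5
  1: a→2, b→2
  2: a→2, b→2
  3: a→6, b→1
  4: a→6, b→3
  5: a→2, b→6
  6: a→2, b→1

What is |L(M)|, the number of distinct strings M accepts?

The useful subgraph on states {3, 4, 6} is acyclic, so L(M) is finite; the longest accepting path visits 3 useful states, giving maximum string length 2.
Counting accepting paths from 4 by length: 2 of length 1, 1 of length 2. Total 3.

3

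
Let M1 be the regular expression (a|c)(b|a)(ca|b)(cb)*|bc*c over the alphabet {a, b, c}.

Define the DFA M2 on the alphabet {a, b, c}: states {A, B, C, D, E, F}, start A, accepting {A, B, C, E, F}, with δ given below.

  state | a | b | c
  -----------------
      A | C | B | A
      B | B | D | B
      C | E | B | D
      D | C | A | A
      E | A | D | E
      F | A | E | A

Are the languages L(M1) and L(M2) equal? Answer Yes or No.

The string aab is accepted by M1 but rejected by M2.
So L(M1) ≠ L(M2).

No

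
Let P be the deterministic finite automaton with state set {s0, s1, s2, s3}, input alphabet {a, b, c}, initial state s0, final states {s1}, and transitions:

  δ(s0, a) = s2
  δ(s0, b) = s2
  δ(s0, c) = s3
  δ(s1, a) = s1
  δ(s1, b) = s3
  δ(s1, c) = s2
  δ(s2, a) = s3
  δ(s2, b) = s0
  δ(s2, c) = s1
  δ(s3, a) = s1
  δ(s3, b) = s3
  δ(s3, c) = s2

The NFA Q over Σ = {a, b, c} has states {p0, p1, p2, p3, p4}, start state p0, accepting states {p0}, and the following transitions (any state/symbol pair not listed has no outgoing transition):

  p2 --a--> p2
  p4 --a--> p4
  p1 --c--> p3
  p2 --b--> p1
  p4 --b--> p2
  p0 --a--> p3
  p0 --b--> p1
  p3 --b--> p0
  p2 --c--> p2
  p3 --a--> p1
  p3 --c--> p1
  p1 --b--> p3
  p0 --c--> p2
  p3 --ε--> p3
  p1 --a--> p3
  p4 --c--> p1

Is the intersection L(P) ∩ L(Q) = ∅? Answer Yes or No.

Yes

Exploring the product automaton P × Q from the start pair (s0, p0), following both machines on each input symbol, reaches 14 state pairs: (s0, p0), (s2, p3), (s2, p1), (s3, p2), (s3, p1), (s1, p1), (s3, p3), (s0, p3), (s1, p3), (s1, p2), (s2, p2), (s3, p0), (s2, p0), (s0, p1).
P accepts in {s1} and Q accepts in {p0}; no reachable pair has both components accepting, so no string drives both machines to acceptance simultaneously and L(P) ∩ L(Q) = ∅.
So no string is accepted by both, and the intersection is empty.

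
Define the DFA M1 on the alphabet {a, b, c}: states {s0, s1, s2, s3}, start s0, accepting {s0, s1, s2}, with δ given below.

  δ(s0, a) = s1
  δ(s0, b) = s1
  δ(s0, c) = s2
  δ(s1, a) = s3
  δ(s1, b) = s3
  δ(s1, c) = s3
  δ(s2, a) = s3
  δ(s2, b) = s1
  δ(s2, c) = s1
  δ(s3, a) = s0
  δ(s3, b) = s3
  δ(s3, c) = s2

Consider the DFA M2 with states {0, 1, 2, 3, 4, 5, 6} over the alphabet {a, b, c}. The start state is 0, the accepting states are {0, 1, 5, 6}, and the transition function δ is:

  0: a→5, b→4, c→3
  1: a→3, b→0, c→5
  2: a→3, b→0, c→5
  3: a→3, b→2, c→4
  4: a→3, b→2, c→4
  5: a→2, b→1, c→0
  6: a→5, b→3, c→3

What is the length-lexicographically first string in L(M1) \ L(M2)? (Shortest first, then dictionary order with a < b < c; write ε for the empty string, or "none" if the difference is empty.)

b

The string b is accepted by M1 but not by M2.
No shorter string lies in the difference, and b is the lexicographically first length-1 string in L(M1) \ L(M2).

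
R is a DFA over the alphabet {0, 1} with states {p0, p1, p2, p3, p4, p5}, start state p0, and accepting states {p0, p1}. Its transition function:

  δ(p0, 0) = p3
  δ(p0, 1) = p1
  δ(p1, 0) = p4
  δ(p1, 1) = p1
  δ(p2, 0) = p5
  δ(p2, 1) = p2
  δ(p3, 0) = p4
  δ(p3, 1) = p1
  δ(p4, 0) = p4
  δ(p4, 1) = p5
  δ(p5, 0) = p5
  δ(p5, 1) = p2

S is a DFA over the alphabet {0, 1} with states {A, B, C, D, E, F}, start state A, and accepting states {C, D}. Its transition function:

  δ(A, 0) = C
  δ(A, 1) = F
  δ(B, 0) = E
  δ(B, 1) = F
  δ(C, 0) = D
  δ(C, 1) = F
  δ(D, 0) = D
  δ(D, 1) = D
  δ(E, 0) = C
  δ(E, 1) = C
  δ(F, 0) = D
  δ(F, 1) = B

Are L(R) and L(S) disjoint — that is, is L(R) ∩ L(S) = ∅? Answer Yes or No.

Yes

Exploring the product automaton R × S from the start pair (p0, A), following both machines on each input symbol, reaches 15 state pairs: (p0, A), (p3, C), (p1, F), (p4, D), (p1, B), (p5, D), (p4, E), (p2, D), (p4, C), (p5, C), (p5, F), (p2, F), (p2, B), (p5, E), (p2, C).
R accepts in {p0, p1} and S accepts in {C, D}; no reachable pair has both components accepting, so no string drives both machines to acceptance simultaneously and L(R) ∩ L(S) = ∅.
So no string is accepted by both, and the intersection is empty.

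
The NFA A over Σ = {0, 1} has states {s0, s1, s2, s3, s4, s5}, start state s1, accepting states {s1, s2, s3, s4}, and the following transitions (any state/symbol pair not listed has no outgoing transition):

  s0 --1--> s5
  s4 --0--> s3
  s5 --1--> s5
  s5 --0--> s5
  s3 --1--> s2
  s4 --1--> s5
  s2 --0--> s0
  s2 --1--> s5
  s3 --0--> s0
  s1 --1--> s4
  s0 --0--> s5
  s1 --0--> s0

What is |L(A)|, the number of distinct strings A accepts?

The useful subgraph on states {s1, s2, s3, s4} is acyclic, so L(A) is finite; the longest accepting path visits 4 useful states, giving maximum string length 3.
Counting accepting paths from s1 by length: 1 of length 0, 1 of length 1, 1 of length 2, 1 of length 3. Total 4.

4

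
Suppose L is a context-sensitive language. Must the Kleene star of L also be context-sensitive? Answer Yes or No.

An LBA guesses a factorisation of the input into blocks (marking block boundaries on a second track) and verifies each block with the LBA for L; this uses no space beyond the input, so L* is context-sensitive.
So the context-sensitive languages are closed under Kleene star.

Yes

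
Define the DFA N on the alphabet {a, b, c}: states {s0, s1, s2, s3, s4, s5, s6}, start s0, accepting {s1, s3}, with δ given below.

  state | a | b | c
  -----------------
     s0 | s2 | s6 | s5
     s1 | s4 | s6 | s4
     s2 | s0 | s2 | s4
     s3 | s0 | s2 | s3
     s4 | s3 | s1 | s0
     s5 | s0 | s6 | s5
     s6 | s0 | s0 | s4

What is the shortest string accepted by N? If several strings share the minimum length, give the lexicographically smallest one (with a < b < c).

aca

A breadth-first search from s0 reaches an accepting state first via the path s0 → s2 → s4 → s3 on input aca.
No string of length < 3 is accepted (BFS exhausts all shorter strings without reaching an accepting state), and aca is the lexicographically least accepting string of length 3.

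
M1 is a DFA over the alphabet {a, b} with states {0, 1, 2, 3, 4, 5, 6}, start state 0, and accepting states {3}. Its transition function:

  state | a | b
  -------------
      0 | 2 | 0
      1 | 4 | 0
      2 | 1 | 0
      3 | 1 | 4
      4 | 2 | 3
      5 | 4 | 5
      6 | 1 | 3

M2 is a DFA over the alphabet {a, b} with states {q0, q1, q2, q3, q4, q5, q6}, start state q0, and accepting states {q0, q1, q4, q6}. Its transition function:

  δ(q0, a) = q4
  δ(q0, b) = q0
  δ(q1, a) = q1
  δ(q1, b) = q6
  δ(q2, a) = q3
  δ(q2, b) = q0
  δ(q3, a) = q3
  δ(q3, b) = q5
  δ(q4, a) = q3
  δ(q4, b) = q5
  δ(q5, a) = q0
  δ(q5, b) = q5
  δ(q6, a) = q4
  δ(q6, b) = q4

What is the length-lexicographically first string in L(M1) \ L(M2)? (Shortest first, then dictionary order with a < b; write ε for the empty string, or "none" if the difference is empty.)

The string aaab is accepted by M1 but not by M2.
No shorter string lies in the difference, and aaab is the lexicographically first length-4 string in L(M1) \ L(M2).

aaab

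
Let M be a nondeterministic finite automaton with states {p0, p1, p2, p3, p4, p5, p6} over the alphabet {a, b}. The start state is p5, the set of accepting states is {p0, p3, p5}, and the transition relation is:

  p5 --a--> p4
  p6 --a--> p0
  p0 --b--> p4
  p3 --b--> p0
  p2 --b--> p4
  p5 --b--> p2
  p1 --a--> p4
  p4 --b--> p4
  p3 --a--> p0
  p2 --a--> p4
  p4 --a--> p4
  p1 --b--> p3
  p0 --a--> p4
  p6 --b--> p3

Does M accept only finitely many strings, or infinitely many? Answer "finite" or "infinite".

finite

The useful states (reachable from p5 and able to reach an accepting state) are {p5}.
Restricted to these states the transition graph has no cycle, so every accepting path has bounded length and L is finite.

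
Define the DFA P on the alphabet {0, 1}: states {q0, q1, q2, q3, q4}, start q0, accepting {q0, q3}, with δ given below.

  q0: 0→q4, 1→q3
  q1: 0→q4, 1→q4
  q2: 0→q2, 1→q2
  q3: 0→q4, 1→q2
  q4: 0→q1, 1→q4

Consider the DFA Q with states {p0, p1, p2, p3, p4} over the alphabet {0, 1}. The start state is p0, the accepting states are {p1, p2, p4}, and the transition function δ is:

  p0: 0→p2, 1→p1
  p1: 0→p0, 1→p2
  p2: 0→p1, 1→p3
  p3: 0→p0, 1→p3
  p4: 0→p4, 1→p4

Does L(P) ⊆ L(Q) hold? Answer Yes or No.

No

The empty string ε is in L(P) but not in L(Q).
So L(P) ⊄ L(Q).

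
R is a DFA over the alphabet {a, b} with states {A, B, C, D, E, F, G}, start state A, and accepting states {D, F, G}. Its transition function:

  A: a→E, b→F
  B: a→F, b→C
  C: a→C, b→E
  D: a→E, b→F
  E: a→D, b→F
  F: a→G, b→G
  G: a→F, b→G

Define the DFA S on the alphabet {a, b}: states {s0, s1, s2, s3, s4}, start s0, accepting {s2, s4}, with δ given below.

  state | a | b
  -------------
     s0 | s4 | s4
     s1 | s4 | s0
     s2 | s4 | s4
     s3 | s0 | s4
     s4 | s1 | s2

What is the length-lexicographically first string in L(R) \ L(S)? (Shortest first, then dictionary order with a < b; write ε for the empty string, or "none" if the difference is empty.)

The string aa is accepted by R but not by S.
No shorter string lies in the difference, and aa is the lexicographically first length-2 string in L(R) \ L(S).

aa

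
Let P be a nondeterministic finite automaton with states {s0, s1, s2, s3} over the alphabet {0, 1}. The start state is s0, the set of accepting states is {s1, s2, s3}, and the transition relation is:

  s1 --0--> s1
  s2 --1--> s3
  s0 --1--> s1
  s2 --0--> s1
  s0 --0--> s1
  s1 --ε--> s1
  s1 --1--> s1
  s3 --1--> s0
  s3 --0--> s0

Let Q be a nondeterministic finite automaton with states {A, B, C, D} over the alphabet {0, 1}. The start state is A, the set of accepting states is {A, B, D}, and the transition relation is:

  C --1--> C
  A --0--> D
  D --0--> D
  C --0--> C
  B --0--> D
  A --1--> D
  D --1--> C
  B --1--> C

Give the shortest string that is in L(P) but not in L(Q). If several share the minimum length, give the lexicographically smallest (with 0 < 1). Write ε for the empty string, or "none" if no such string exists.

01

The string 01 is accepted by P but not by Q.
No shorter string lies in the difference, and 01 is the lexicographically first length-2 string in L(P) \ L(Q).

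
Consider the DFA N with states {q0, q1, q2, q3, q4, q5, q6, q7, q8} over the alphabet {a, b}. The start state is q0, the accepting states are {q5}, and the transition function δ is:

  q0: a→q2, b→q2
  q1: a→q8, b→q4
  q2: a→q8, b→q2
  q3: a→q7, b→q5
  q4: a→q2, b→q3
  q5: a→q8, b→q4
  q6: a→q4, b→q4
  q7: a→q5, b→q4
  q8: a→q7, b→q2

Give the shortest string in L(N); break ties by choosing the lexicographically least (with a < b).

A breadth-first search from q0 reaches an accepting state first via the path q0 → q2 → q8 → q7 → q5 on input aaaa.
No string of length < 4 is accepted (BFS exhausts all shorter strings without reaching an accepting state), and aaaa is the lexicographically least accepting string of length 4.

aaaa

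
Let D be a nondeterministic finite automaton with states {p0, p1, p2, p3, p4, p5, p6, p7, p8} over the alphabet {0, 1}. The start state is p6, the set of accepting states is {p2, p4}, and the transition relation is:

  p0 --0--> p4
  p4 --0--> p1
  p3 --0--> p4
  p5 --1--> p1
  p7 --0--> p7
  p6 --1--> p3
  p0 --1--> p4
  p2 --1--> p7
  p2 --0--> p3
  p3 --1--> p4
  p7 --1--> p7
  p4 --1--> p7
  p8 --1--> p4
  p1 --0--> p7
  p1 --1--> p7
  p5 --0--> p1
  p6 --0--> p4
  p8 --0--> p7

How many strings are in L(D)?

3

The useful subgraph on states {p3, p4, p6} is acyclic, so L(D) is finite; the longest accepting path visits 3 useful states, giving maximum string length 2.
Counting accepting paths from p6 by length: 1 of length 1, 2 of length 2. Total 3.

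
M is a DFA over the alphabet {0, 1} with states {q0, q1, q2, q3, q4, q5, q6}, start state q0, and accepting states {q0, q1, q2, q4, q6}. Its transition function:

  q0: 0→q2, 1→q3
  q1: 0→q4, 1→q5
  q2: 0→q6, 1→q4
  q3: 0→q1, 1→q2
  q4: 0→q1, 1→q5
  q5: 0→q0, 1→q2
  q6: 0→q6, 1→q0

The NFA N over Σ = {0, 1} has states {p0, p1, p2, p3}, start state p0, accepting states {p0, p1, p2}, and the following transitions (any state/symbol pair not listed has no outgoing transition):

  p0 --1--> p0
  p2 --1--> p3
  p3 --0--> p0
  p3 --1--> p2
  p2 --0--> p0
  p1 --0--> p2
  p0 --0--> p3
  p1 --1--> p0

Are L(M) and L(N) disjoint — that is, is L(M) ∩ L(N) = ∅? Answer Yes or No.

The empty string ε is accepted by both M and N.
Hence L(M) ∩ L(N) ≠ ∅.

No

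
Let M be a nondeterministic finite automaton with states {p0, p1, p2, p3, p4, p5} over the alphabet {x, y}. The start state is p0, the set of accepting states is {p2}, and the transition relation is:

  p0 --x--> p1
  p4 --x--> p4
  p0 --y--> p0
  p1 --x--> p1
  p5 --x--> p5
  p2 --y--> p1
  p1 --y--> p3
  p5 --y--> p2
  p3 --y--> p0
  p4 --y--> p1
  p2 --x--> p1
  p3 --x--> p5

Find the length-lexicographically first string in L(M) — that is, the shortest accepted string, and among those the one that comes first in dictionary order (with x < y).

xyxy

A breadth-first search from p0 reaches an accepting state first via the path p0 → p1 → p3 → p5 → p2 on input xyxy.
No string of length < 4 is accepted (BFS exhausts all shorter strings without reaching an accepting state), and xyxy is the lexicographically least accepting string of length 4.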